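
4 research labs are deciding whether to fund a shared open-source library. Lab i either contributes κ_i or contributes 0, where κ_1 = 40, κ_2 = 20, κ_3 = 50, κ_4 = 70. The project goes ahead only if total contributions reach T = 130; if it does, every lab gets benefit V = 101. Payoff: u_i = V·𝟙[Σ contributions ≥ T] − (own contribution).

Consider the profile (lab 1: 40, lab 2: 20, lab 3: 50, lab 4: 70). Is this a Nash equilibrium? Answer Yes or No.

No

Total = 180 ≥ 130: provided.
Lab 1 (pledges 40, payoff 61): dropping to 0 → total 140, payoff 101. Profitable deviation.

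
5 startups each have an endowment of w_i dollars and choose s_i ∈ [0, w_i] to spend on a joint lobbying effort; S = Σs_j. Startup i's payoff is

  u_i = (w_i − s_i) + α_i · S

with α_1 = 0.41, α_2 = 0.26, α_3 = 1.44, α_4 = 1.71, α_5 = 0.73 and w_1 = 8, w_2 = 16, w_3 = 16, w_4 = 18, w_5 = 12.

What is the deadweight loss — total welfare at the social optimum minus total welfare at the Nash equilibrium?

127.8

∂u_i/∂s_i = α_i − 1, so startup i contributes w_i if α_i > 1, else 0.
α_i > 1 for i ∈ {3, 4}; NE contributions (0, 0, 16, 18, 0), S = 34.
W^NE = Σw_i − S^NE + (Σα_i)·S^NE = 70 + 3.55·34 = 190.7.
Planner: ∂(Σu_j)/∂s_i = Σα_j − 1 = 3.55 > 0, so everyone contributes w_i; S^SO = 70, W^SO = 70 + 3.55·70 = 318.5.
Deadweight loss = 127.8.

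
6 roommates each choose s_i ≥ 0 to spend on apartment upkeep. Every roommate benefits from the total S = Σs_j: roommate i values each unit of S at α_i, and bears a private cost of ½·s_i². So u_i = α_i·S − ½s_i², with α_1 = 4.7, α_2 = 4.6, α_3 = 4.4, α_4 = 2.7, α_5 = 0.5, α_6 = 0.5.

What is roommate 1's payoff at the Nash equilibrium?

70.735

Roommate i's FOC: ∂u_i/∂s_i = α_i − s_i = 0, so s_i* = α_i.
NE contributions = (4.7, 4.6, 4.4, 2.7, 0.5, 0.5); S = 17.4.
u_1 = α_1·S − ½·(s_1)² = 4.7·17.4 − ½·4.7² = 70.735.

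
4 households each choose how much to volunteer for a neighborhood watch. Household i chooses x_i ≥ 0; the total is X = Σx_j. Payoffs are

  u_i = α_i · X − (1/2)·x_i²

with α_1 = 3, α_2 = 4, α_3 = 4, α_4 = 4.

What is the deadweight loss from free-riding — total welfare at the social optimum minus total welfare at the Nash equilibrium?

Household i's FOC: ∂u_i/∂x_i = α_i − x_i = 0, so x_i* = α_i.
NE contributions = (3, 4, 4, 4); X = 15.
W^NE = (Σα)·X − ½Σα_i² = 15² − ½·57 = 196.5.
Planner sets x_i = Σα_j = 15 for every i, so X^SO = 4·15 = 60.
W^SO = (Σα)·X^SO − ½·4·(Σα)² = (4/2)·15² = 450.
Deadweight loss = W^SO − W^NE = 253.5.

253.5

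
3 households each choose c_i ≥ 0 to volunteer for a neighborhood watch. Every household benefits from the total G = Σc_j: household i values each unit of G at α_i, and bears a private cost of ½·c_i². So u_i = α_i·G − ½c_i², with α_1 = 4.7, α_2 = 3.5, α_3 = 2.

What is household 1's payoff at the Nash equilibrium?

Household i's FOC: ∂u_i/∂c_i = α_i − c_i = 0, so c_i* = α_i.
NE contributions = (4.7, 3.5, 2); G = 10.2.
u_1 = α_1·G − ½·(c_1)² = 4.7·10.2 − ½·4.7² = 36.895.

36.895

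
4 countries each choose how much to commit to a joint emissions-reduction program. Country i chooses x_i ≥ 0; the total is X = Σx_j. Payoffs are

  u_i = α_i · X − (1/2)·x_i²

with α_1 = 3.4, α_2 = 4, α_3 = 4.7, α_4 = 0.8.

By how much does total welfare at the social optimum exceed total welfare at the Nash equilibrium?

191.555

Country i's FOC: ∂u_i/∂x_i = α_i − x_i = 0, so x_i* = α_i.
NE contributions = (3.4, 4, 4.7, 0.8); X = 12.9.
W^NE = (Σα)·X − ½Σα_i² = 12.9² − ½·50.29 = 141.265.
Planner sets x_i = Σα_j = 12.9 for every i, so X^SO = 4·12.9 = 51.6.
W^SO = (Σα)·X^SO − ½·4·(Σα)² = (4/2)·12.9² = 332.82.
Deadweight loss = W^SO − W^NE = 191.555.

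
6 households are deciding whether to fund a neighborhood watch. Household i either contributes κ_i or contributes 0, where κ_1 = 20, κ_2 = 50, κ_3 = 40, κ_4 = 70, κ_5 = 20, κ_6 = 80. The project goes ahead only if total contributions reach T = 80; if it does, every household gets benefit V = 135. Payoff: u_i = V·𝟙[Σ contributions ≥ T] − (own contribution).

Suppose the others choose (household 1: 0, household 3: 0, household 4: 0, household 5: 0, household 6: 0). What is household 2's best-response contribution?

Others' total = 0. Even contributing 50 gives 50 < 80: no benefit either way.
Best response: 0.

0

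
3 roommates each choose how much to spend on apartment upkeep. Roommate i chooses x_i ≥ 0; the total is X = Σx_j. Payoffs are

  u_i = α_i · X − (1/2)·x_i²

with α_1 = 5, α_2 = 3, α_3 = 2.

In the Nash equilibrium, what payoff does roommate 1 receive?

37.5

Roommate i's FOC: ∂u_i/∂x_i = α_i − x_i = 0, so x_i* = α_i.
NE contributions = (5, 3, 2); X = 10.
u_1 = α_1·X − ½·(x_1)² = 5·10 − ½·5² = 37.5.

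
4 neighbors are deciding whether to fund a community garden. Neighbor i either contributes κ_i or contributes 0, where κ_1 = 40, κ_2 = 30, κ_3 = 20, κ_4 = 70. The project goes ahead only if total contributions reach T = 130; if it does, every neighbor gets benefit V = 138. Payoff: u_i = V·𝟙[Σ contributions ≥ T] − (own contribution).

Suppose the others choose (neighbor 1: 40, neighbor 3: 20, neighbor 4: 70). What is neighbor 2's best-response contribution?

Others' total = 130 ≥ 130; contributing adds cost 30 for no extra benefit.
Best response: 0.

0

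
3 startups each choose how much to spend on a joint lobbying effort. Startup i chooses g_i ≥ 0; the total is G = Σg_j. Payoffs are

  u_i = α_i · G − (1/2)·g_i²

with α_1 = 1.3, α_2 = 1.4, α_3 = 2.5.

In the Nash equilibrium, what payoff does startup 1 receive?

Startup i's FOC: ∂u_i/∂g_i = α_i − g_i = 0, so g_i* = α_i.
NE contributions = (1.3, 1.4, 2.5); G = 5.2.
u_1 = α_1·G − ½·(g_1)² = 1.3·5.2 − ½·1.3² = 5.915.

5.915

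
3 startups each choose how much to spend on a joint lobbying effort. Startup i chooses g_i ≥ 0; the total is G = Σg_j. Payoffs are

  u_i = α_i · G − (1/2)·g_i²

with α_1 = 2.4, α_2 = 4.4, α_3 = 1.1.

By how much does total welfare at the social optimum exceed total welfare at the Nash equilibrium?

44.37

Startup i's FOC: ∂u_i/∂g_i = α_i − g_i = 0, so g_i* = α_i.
NE contributions = (2.4, 4.4, 1.1); G = 7.9.
W^NE = (Σα)·G − ½Σα_i² = 7.9² − ½·26.33 = 49.245.
Planner sets g_i = Σα_j = 7.9 for every i, so G^SO = 3·7.9 = 23.7.
W^SO = (Σα)·G^SO − ½·3·(Σα)² = (3/2)·7.9² = 93.615.
Deadweight loss = W^SO − W^NE = 44.37.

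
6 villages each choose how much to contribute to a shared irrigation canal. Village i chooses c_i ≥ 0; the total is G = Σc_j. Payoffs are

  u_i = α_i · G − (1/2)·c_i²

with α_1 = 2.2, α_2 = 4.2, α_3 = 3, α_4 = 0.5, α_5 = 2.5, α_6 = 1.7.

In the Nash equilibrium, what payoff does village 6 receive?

22.525

Village i's FOC: ∂u_i/∂c_i = α_i − c_i = 0, so c_i* = α_i.
NE contributions = (2.2, 4.2, 3, 0.5, 2.5, 1.7); G = 14.1.
u_6 = α_6·G − ½·(c_6)² = 1.7·14.1 − ½·1.7² = 22.525.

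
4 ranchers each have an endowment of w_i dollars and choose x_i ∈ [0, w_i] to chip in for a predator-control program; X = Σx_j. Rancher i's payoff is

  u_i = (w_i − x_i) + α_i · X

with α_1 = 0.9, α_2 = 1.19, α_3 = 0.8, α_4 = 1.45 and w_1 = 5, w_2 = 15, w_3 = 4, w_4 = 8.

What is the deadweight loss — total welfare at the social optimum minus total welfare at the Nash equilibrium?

∂u_i/∂x_i = α_i − 1, so rancher i contributes w_i if α_i > 1, else 0.
α_i > 1 for i ∈ {2, 4}; NE contributions (0, 15, 0, 8), X = 23.
W^NE = Σw_i − X^NE + (Σα_i)·X^NE = 32 + 3.34·23 = 108.82.
Planner: ∂(Σu_j)/∂x_i = Σα_j − 1 = 3.34 > 0, so everyone contributes w_i; X^SO = 32, W^SO = 32 + 3.34·32 = 138.88.
Deadweight loss = 30.06.

30.06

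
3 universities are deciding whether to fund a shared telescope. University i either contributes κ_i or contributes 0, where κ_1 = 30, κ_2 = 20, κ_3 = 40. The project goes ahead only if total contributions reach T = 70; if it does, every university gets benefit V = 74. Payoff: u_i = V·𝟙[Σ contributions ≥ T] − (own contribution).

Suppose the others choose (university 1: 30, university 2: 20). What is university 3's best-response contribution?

40

Others' total = 50. Contributing 40 brings total to 90 ≥ 70: gain V − κ_3 = 34.
Best response: 40.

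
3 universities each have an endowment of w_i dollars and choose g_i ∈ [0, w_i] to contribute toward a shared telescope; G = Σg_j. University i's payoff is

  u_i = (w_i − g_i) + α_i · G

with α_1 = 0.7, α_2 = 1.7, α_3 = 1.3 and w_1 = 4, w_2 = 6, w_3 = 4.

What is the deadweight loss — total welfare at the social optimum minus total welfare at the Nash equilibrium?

∂u_i/∂g_i = α_i − 1, so university i contributes w_i if α_i > 1, else 0.
α_i > 1 for i ∈ {2, 3}; NE contributions (0, 6, 4), G = 10.
W^NE = Σw_i − G^NE + (Σα_i)·G^NE = 14 + 2.7·10 = 41.
Planner: ∂(Σu_j)/∂g_i = Σα_j − 1 = 2.7 > 0, so everyone contributes w_i; G^SO = 14, W^SO = 14 + 2.7·14 = 51.8.
Deadweight loss = 10.8.

10.8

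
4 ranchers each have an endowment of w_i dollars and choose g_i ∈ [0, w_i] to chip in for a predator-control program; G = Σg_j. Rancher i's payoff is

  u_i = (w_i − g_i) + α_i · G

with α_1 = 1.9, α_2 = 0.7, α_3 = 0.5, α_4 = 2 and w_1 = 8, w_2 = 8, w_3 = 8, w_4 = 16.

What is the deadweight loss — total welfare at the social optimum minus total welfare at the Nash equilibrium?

∂u_i/∂g_i = α_i − 1, so rancher i contributes w_i if α_i > 1, else 0.
α_i > 1 for i ∈ {1, 4}; NE contributions (8, 0, 0, 16), G = 24.
W^NE = Σw_i − G^NE + (Σα_i)·G^NE = 40 + 4.1·24 = 138.4.
Planner: ∂(Σu_j)/∂g_i = Σα_j − 1 = 4.1 > 0, so everyone contributes w_i; G^SO = 40, W^SO = 40 + 4.1·40 = 204.
Deadweight loss = 65.6.

65.6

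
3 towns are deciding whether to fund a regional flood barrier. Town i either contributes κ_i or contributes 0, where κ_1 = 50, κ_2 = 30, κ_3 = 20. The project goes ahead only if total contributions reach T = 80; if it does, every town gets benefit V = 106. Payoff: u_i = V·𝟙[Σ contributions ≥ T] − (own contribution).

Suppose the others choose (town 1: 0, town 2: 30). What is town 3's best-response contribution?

Others' total = 30. Even contributing 20 gives 50 < 80: no benefit either way.
Best response: 0.

0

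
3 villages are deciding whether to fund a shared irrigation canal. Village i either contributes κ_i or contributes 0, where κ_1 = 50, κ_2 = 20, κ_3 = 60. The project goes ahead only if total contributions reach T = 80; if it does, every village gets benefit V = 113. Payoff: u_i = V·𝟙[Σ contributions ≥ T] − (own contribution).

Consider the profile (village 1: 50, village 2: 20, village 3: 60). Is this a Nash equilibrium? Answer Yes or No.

Total = 130 ≥ 80: provided.
Village 1 (pledges 50, payoff 63): dropping to 0 → total 80, payoff 113. Profitable deviation.

No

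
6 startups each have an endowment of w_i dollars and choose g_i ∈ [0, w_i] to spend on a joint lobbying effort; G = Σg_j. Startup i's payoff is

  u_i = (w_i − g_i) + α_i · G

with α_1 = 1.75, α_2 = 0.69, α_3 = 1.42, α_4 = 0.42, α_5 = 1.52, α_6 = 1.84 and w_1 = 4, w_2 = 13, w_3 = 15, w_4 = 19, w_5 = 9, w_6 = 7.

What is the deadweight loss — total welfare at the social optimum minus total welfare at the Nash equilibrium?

212.48

∂u_i/∂g_i = α_i − 1, so startup i contributes w_i if α_i > 1, else 0.
α_i > 1 for i ∈ {1, 3, 5, 6}; NE contributions (4, 0, 15, 0, 9, 7), G = 35.
W^NE = Σw_i − G^NE + (Σα_i)·G^NE = 67 + 6.64·35 = 299.4.
Planner: ∂(Σu_j)/∂g_i = Σα_j − 1 = 6.64 > 0, so everyone contributes w_i; G^SO = 67, W^SO = 67 + 6.64·67 = 511.88.
Deadweight loss = 212.48.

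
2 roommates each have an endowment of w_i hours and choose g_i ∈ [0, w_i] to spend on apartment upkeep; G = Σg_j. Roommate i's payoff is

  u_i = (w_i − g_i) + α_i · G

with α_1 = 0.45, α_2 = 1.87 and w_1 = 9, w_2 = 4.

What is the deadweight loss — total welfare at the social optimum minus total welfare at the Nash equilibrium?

∂u_i/∂g_i = α_i − 1, so roommate i contributes w_i if α_i > 1, else 0.
α_i > 1 for i ∈ {2}; NE contributions (0, 4), G = 4.
W^NE = Σw_i − G^NE + (Σα_i)·G^NE = 13 + 1.32·4 = 18.28.
Planner: ∂(Σu_j)/∂g_i = Σα_j − 1 = 1.32 > 0, so everyone contributes w_i; G^SO = 13, W^SO = 13 + 1.32·13 = 30.16.
Deadweight loss = 11.88.

11.88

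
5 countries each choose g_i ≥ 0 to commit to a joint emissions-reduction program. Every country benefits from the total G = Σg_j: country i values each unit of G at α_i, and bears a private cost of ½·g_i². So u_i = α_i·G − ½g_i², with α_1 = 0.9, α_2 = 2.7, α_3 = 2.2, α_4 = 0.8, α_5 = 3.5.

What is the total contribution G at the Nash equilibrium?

10.1

Country i's FOC: ∂u_i/∂g_i = α_i − g_i = 0, so g_i* = α_i.
NE contributions = (0.9, 2.7, 2.2, 0.8, 3.5); G = 10.1.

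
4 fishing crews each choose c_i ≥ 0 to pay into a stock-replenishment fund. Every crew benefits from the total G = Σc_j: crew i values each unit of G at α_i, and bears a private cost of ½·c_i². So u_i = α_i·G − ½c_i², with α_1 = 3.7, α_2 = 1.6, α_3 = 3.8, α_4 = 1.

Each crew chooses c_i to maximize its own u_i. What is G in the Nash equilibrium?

Crew i's FOC: ∂u_i/∂c_i = α_i − c_i = 0, so c_i* = α_i.
NE contributions = (3.7, 1.6, 3.8, 1); G = 10.1.

10.1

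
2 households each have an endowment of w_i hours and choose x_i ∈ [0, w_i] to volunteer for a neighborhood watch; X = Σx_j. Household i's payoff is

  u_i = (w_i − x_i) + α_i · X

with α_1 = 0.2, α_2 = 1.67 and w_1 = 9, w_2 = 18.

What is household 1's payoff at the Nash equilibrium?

12.6

∂u_i/∂x_i = α_i − 1, so household i contributes w_i if α_i > 1, else 0.
α_i > 1 for i ∈ {2}; NE contributions (0, 18), X = 18.
u_1 = (9 − 0) + 0.2·18 = 12.6.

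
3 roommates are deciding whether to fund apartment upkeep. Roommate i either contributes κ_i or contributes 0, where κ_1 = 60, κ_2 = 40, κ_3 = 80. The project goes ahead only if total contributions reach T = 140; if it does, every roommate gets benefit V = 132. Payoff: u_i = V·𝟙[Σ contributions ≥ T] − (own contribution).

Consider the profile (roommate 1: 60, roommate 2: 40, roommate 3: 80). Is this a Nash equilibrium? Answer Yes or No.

No

Total = 180 ≥ 140: provided.
Roommate 1 (pledges 60, payoff 72): dropping to 0 → total 120, payoff 0. No gain.
Roommate 2 (pledges 40, payoff 92): dropping to 0 → total 140, payoff 132. Profitable deviation.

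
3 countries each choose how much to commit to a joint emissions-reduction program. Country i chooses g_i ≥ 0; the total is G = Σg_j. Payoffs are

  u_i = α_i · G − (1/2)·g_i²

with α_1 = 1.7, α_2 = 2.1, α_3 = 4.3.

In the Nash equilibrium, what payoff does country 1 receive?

12.325

Country i's FOC: ∂u_i/∂g_i = α_i − g_i = 0, so g_i* = α_i.
NE contributions = (1.7, 2.1, 4.3); G = 8.1.
u_1 = α_1·G − ½·(g_1)² = 1.7·8.1 − ½·1.7² = 12.325.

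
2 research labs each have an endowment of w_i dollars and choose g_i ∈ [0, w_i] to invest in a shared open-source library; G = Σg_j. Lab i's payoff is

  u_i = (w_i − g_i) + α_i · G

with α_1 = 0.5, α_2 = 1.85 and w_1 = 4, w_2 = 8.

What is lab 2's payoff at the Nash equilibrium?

14.8

∂u_i/∂g_i = α_i − 1, so lab i contributes w_i if α_i > 1, else 0.
α_i > 1 for i ∈ {2}; NE contributions (0, 8), G = 8.
u_2 = (8 − 8) + 1.85·8 = 14.8.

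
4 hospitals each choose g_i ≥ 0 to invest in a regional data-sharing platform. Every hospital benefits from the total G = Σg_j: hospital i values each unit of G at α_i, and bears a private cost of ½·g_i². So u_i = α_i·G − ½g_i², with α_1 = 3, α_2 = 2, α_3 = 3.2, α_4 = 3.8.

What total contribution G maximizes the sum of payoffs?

48

Planner FOC: ∂(Σu_j)/∂g_i = (Σα_j) − g_i = 0, so g_i^SO = Σα_j = 12 for every i; G^SO = 48.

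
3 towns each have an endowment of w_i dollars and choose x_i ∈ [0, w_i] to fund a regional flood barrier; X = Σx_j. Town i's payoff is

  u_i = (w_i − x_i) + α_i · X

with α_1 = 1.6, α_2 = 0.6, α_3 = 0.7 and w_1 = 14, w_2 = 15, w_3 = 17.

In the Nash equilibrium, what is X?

14

∂u_i/∂x_i = α_i − 1, so town i contributes w_i if α_i > 1, else 0.
α_i > 1 for i ∈ {1}; NE contributions (14, 0, 0), X = 14.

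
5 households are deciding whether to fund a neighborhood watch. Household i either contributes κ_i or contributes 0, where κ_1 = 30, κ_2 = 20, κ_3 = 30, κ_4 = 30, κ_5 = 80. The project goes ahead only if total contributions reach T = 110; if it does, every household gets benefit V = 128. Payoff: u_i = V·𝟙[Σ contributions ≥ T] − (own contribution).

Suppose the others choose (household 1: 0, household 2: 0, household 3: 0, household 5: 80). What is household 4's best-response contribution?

30

Others' total = 80. Contributing 30 brings total to 110 ≥ 110: gain V − κ_4 = 98.
Best response: 30.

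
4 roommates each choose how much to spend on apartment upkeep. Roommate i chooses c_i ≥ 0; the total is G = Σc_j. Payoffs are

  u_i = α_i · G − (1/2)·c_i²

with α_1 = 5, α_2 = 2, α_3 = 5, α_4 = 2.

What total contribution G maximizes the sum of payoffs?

56

Planner FOC: ∂(Σu_j)/∂c_i = (Σα_j) − c_i = 0, so c_i^SO = Σα_j = 14 for every i; G^SO = 56.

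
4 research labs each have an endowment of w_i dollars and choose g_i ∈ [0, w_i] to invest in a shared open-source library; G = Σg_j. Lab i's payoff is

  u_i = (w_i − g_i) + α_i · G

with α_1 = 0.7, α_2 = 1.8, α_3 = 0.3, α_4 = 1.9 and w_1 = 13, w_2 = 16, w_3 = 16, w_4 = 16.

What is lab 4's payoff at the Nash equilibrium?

∂u_i/∂g_i = α_i − 1, so lab i contributes w_i if α_i > 1, else 0.
α_i > 1 for i ∈ {2, 4}; NE contributions (0, 16, 0, 16), G = 32.
u_4 = (16 − 16) + 1.9·32 = 60.8.

60.8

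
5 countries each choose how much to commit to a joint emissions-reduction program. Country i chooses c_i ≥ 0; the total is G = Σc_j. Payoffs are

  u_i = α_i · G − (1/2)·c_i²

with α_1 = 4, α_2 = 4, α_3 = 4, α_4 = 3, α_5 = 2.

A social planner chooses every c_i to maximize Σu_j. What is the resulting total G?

85

Planner FOC: ∂(Σu_j)/∂c_i = (Σα_j) − c_i = 0, so c_i^SO = Σα_j = 17 for every i; G^SO = 85.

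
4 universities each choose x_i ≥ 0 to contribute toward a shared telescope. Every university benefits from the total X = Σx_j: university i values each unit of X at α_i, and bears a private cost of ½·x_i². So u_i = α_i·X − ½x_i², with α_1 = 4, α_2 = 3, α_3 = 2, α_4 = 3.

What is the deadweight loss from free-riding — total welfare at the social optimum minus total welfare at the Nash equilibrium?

163

University i's FOC: ∂u_i/∂x_i = α_i − x_i = 0, so x_i* = α_i.
NE contributions = (4, 3, 2, 3); X = 12.
W^NE = (Σα)·X − ½Σα_i² = 12² − ½·38 = 125.
Planner sets x_i = Σα_j = 12 for every i, so X^SO = 4·12 = 48.
W^SO = (Σα)·X^SO − ½·4·(Σα)² = (4/2)·12² = 288.
Deadweight loss = W^SO − W^NE = 163.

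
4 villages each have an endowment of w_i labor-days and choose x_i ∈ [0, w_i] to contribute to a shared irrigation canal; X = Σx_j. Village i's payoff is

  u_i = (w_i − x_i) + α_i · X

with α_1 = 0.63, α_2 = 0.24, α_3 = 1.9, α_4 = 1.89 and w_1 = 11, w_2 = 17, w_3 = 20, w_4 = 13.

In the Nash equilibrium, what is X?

33

∂u_i/∂x_i = α_i − 1, so village i contributes w_i if α_i > 1, else 0.
α_i > 1 for i ∈ {3, 4}; NE contributions (0, 0, 20, 13), X = 33.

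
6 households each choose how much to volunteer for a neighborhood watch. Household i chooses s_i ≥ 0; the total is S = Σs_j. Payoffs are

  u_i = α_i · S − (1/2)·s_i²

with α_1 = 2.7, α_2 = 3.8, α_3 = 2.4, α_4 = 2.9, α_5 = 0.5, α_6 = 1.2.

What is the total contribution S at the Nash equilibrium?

13.5

Household i's FOC: ∂u_i/∂s_i = α_i − s_i = 0, so s_i* = α_i.
NE contributions = (2.7, 3.8, 2.4, 2.9, 0.5, 1.2); S = 13.5.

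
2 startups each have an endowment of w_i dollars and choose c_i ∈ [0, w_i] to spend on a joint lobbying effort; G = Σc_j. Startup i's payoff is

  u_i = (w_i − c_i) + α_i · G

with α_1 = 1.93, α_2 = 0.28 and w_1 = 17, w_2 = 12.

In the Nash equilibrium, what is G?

∂u_i/∂c_i = α_i − 1, so startup i contributes w_i if α_i > 1, else 0.
α_i > 1 for i ∈ {1}; NE contributions (17, 0), G = 17.

17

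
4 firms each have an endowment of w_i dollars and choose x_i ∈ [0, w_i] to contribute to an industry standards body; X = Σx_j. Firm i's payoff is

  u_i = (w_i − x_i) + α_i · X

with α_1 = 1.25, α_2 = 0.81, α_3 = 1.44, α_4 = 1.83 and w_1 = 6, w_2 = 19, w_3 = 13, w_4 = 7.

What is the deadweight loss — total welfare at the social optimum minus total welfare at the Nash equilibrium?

82.27

∂u_i/∂x_i = α_i − 1, so firm i contributes w_i if α_i > 1, else 0.
α_i > 1 for i ∈ {1, 3, 4}; NE contributions (6, 0, 13, 7), X = 26.
W^NE = Σw_i − X^NE + (Σα_i)·X^NE = 45 + 4.33·26 = 157.58.
Planner: ∂(Σu_j)/∂x_i = Σα_j − 1 = 4.33 > 0, so everyone contributes w_i; X^SO = 45, W^SO = 45 + 4.33·45 = 239.85.
Deadweight loss = 82.27.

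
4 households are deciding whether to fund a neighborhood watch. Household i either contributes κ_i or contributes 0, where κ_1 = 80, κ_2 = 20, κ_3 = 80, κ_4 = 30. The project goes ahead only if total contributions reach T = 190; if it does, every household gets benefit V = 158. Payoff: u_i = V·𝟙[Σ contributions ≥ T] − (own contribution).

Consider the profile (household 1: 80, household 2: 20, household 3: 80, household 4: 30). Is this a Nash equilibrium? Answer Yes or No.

Total = 210 ≥ 190: provided.
Household 1 (pledges 80, payoff 78): dropping to 0 → total 130, payoff 0. No gain.
Household 2 (pledges 20, payoff 138): dropping to 0 → total 190, payoff 158. Profitable deviation.

No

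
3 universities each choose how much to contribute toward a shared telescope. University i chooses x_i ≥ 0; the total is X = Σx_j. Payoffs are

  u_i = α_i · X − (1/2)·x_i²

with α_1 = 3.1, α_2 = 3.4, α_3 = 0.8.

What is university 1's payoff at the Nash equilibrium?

17.825

University i's FOC: ∂u_i/∂x_i = α_i − x_i = 0, so x_i* = α_i.
NE contributions = (3.1, 3.4, 0.8); X = 7.3.
u_1 = α_1·X − ½·(x_1)² = 3.1·7.3 − ½·3.1² = 17.825.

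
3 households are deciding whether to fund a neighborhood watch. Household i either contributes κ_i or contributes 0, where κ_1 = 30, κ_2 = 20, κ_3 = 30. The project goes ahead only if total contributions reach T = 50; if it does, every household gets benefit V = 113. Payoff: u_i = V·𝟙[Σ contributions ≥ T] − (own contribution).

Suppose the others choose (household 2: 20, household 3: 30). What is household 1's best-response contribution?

Others' total = 50 ≥ 50; contributing adds cost 30 for no extra benefit.
Best response: 0.

0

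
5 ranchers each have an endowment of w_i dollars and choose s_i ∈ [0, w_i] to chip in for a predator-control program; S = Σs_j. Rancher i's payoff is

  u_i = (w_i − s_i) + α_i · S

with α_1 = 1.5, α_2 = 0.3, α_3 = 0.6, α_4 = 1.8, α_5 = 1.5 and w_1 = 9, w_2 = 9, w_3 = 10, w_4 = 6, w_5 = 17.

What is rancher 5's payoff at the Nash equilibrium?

48

∂u_i/∂s_i = α_i − 1, so rancher i contributes w_i if α_i > 1, else 0.
α_i > 1 for i ∈ {1, 4, 5}; NE contributions (9, 0, 0, 6, 17), S = 32.
u_5 = (17 − 17) + 1.5·32 = 48.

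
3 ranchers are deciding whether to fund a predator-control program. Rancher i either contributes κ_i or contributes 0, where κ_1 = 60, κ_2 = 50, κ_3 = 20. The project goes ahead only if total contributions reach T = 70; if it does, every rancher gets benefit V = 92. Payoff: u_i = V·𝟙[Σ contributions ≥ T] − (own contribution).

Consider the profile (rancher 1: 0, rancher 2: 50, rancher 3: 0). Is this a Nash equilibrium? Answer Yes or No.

No

Total = 50 < 70: not provided.
Rancher 1 (pledges 0, payoff 0): pledging 60 → total 110, payoff 32. Profitable deviation.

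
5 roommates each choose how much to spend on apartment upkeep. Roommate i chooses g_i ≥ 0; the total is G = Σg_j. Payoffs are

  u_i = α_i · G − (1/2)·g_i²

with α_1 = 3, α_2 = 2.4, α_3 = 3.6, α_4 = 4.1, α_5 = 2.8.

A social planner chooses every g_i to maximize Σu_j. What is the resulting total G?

79.5

Planner FOC: ∂(Σu_j)/∂g_i = (Σα_j) − g_i = 0, so g_i^SO = Σα_j = 15.9 for every i; G^SO = 79.5.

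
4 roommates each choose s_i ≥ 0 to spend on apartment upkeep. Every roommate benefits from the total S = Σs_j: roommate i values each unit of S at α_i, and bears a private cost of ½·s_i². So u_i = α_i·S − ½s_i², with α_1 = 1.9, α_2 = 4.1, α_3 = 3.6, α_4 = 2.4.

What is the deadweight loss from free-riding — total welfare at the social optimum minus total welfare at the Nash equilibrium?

Roommate i's FOC: ∂u_i/∂s_i = α_i − s_i = 0, so s_i* = α_i.
NE contributions = (1.9, 4.1, 3.6, 2.4); S = 12.
W^NE = (Σα)·S − ½Σα_i² = 12² − ½·39.14 = 124.43.
Planner sets s_i = Σα_j = 12 for every i, so S^SO = 4·12 = 48.
W^SO = (Σα)·S^SO − ½·4·(Σα)² = (4/2)·12² = 288.
Deadweight loss = W^SO − W^NE = 163.57.

163.57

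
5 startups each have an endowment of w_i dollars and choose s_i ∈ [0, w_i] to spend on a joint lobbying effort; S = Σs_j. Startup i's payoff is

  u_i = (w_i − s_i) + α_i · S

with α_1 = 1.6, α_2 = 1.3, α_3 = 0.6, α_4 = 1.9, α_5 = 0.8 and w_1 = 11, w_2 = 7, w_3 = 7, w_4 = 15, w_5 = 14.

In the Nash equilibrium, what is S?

∂u_i/∂s_i = α_i − 1, so startup i contributes w_i if α_i > 1, else 0.
α_i > 1 for i ∈ {1, 2, 4}; NE contributions (11, 7, 0, 15, 0), S = 33.

33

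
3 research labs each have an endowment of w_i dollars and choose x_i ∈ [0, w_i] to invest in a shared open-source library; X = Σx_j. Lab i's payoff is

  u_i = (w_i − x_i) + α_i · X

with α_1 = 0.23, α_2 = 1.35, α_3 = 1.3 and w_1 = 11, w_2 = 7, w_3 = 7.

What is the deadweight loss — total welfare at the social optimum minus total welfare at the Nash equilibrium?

∂u_i/∂x_i = α_i − 1, so lab i contributes w_i if α_i > 1, else 0.
α_i > 1 for i ∈ {2, 3}; NE contributions (0, 7, 7), X = 14.
W^NE = Σw_i − X^NE + (Σα_i)·X^NE = 25 + 1.88·14 = 51.32.
Planner: ∂(Σu_j)/∂x_i = Σα_j − 1 = 1.88 > 0, so everyone contributes w_i; X^SO = 25, W^SO = 25 + 1.88·25 = 72.
Deadweight loss = 20.68.

20.68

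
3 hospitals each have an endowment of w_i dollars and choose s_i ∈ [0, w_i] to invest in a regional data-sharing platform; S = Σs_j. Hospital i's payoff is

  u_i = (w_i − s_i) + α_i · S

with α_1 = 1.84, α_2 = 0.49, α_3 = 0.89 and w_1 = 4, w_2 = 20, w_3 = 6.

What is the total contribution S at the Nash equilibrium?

∂u_i/∂s_i = α_i − 1, so hospital i contributes w_i if α_i > 1, else 0.
α_i > 1 for i ∈ {1}; NE contributions (4, 0, 0), S = 4.

4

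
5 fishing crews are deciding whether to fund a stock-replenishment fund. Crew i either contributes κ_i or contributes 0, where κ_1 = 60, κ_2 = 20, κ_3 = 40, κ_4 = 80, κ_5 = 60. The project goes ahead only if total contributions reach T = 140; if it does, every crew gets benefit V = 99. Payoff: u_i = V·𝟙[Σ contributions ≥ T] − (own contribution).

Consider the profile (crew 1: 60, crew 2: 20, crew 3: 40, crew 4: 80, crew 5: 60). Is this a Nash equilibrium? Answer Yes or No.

No

Total = 260 ≥ 140: provided.
Crew 1 (pledges 60, payoff 39): dropping to 0 → total 200, payoff 99. Profitable deviation.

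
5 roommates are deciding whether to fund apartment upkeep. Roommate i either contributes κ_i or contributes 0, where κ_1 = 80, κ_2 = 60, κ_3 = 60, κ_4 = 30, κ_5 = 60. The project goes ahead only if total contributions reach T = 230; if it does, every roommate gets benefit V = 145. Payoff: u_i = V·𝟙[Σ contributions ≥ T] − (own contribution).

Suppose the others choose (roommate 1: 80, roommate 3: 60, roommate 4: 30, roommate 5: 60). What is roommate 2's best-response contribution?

0

Others' total = 230 ≥ 230; contributing adds cost 60 for no extra benefit.
Best response: 0.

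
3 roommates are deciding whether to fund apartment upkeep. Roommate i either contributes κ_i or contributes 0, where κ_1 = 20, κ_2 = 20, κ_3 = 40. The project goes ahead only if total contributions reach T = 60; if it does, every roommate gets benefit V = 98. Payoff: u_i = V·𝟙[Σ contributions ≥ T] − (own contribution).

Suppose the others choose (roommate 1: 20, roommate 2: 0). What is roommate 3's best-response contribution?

40

Others' total = 20. Contributing 40 brings total to 60 ≥ 60: gain V − κ_3 = 58.
Best response: 40.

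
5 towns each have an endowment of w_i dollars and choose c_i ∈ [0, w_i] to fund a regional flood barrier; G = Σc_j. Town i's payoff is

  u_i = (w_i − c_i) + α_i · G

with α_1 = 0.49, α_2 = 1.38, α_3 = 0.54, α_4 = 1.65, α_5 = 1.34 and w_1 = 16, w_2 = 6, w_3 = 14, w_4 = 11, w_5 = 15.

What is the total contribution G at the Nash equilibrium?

∂u_i/∂c_i = α_i − 1, so town i contributes w_i if α_i > 1, else 0.
α_i > 1 for i ∈ {2, 4, 5}; NE contributions (0, 6, 0, 11, 15), G = 32.

32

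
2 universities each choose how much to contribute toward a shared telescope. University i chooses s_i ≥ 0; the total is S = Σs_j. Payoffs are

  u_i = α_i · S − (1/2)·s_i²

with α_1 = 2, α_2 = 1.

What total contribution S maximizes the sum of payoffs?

6

Planner FOC: ∂(Σu_j)/∂s_i = (Σα_j) − s_i = 0, so s_i^SO = Σα_j = 3 for every i; S^SO = 6.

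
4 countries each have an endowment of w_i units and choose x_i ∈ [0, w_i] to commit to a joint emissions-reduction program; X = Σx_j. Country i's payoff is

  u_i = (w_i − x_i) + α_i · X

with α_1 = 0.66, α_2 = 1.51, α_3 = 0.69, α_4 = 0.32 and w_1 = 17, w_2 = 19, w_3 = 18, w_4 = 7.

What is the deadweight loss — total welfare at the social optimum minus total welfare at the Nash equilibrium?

91.56

∂u_i/∂x_i = α_i − 1, so country i contributes w_i if α_i > 1, else 0.
α_i > 1 for i ∈ {2}; NE contributions (0, 19, 0, 0), X = 19.
W^NE = Σw_i − X^NE + (Σα_i)·X^NE = 61 + 2.18·19 = 102.42.
Planner: ∂(Σu_j)/∂x_i = Σα_j − 1 = 2.18 > 0, so everyone contributes w_i; X^SO = 61, W^SO = 61 + 2.18·61 = 193.98.
Deadweight loss = 91.56.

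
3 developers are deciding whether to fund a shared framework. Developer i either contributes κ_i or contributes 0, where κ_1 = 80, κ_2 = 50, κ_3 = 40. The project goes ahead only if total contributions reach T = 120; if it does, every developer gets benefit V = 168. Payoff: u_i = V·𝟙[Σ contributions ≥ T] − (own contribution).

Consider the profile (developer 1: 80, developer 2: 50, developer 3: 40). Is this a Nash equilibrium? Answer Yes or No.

Total = 170 ≥ 120: provided.
Developer 1 (pledges 80, payoff 88): dropping to 0 → total 90, payoff 0. No gain.
Developer 2 (pledges 50, payoff 118): dropping to 0 → total 120, payoff 168. Profitable deviation.

No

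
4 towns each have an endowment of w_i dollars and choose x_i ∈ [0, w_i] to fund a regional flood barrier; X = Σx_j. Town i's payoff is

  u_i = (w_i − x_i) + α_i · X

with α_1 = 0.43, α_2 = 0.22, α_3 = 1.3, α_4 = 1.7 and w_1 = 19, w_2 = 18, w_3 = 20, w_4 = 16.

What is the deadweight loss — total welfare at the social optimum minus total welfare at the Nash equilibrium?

98.05

∂u_i/∂x_i = α_i − 1, so town i contributes w_i if α_i > 1, else 0.
α_i > 1 for i ∈ {3, 4}; NE contributions (0, 0, 20, 16), X = 36.
W^NE = Σw_i − X^NE + (Σα_i)·X^NE = 73 + 2.65·36 = 168.4.
Planner: ∂(Σu_j)/∂x_i = Σα_j − 1 = 2.65 > 0, so everyone contributes w_i; X^SO = 73, W^SO = 73 + 2.65·73 = 266.45.
Deadweight loss = 98.05.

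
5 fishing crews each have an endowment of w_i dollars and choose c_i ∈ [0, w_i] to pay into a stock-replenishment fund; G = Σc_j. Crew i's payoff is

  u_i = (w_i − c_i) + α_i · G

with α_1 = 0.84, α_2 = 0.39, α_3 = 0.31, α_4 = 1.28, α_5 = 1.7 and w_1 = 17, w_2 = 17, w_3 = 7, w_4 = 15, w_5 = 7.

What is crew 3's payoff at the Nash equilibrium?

∂u_i/∂c_i = α_i − 1, so crew i contributes w_i if α_i > 1, else 0.
α_i > 1 for i ∈ {4, 5}; NE contributions (0, 0, 0, 15, 7), G = 22.
u_3 = (7 − 0) + 0.31·22 = 13.82.

13.82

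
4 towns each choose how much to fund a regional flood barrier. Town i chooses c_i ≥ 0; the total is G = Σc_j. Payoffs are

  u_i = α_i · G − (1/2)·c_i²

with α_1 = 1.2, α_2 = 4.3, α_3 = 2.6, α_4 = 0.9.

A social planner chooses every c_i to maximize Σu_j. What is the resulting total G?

Planner FOC: ∂(Σu_j)/∂c_i = (Σα_j) − c_i = 0, so c_i^SO = Σα_j = 9 for every i; G^SO = 36.

36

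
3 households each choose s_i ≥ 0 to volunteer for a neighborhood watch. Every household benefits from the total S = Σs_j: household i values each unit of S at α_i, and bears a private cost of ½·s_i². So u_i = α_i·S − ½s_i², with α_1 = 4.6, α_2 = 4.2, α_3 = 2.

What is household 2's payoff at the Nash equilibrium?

36.54

Household i's FOC: ∂u_i/∂s_i = α_i − s_i = 0, so s_i* = α_i.
NE contributions = (4.6, 4.2, 2); S = 10.8.
u_2 = α_2·S − ½·(s_2)² = 4.2·10.8 − ½·4.2² = 36.54.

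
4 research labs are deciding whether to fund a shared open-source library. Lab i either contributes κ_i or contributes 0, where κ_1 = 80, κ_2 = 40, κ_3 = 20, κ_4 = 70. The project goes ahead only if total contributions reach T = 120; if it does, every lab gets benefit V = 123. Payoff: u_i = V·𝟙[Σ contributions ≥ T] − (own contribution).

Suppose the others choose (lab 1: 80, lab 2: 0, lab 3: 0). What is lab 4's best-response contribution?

70

Others' total = 80. Contributing 70 brings total to 150 ≥ 120: gain V − κ_4 = 53.
Best response: 70.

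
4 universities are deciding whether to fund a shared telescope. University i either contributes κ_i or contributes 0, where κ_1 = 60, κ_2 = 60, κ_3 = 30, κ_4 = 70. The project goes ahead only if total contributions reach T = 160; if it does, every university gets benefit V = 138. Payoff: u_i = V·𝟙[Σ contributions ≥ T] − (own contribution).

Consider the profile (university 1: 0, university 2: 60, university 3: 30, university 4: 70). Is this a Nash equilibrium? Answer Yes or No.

Total = 160 ≥ 160: provided.
University 1 (pledges 0, payoff 138): pledging 60 → total 220, payoff 78. No gain.
University 2 (pledges 60, payoff 78): dropping to 0 → total 100, payoff 0. No gain.
University 3 (pledges 30, payoff 108): dropping to 0 → total 130, payoff 0. No gain.
University 4 (pledges 70, payoff 68): dropping to 0 → total 90, payoff 0. No gain.

Yes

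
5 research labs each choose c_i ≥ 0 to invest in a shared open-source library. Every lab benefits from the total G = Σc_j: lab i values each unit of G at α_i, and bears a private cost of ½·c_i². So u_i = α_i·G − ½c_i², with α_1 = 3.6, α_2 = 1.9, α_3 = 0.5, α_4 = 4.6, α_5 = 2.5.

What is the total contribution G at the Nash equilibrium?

13.1

Lab i's FOC: ∂u_i/∂c_i = α_i − c_i = 0, so c_i* = α_i.
NE contributions = (3.6, 1.9, 0.5, 4.6, 2.5); G = 13.1.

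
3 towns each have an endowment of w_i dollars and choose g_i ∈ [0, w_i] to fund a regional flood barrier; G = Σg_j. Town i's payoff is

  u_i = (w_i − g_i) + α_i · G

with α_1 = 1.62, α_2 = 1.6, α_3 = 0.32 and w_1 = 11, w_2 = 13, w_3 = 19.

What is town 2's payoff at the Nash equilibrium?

∂u_i/∂g_i = α_i − 1, so town i contributes w_i if α_i > 1, else 0.
α_i > 1 for i ∈ {1, 2}; NE contributions (11, 13, 0), G = 24.
u_2 = (13 − 13) + 1.6·24 = 38.4.

38.4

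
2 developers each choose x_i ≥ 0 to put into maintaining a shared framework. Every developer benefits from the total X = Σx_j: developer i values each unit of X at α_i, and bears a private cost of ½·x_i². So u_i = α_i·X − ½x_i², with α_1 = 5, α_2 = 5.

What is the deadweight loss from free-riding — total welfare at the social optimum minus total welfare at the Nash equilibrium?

Developer i's FOC: ∂u_i/∂x_i = α_i − x_i = 0, so x_i* = α_i.
NE contributions = (5, 5); X = 10.
W^NE = (Σα)·X − ½Σα_i² = 10² − ½·50 = 75.
Planner sets x_i = Σα_j = 10 for every i, so X^SO = 2·10 = 20.
W^SO = (Σα)·X^SO − ½·2·(Σα)² = (2/2)·10² = 100.
Deadweight loss = W^SO − W^NE = 25.

25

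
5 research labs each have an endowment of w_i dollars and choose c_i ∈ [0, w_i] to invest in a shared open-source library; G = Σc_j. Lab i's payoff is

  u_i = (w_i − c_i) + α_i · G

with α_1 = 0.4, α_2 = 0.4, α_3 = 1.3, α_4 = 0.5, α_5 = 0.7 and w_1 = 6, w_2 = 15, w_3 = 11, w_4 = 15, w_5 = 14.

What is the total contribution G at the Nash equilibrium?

∂u_i/∂c_i = α_i − 1, so lab i contributes w_i if α_i > 1, else 0.
α_i > 1 for i ∈ {3}; NE contributions (0, 0, 11, 0, 0), G = 11.

11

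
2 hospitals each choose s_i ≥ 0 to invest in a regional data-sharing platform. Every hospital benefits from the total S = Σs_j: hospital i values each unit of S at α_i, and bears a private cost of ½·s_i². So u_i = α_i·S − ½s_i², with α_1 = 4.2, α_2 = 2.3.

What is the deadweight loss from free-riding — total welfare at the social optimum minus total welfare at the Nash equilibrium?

11.465

Hospital i's FOC: ∂u_i/∂s_i = α_i − s_i = 0, so s_i* = α_i.
NE contributions = (4.2, 2.3); S = 6.5.
W^NE = (Σα)·S − ½Σα_i² = 6.5² − ½·22.93 = 30.785.
Planner sets s_i = Σα_j = 6.5 for every i, so S^SO = 2·6.5 = 13.
W^SO = (Σα)·S^SO − ½·2·(Σα)² = (2/2)·6.5² = 42.25.
Deadweight loss = W^SO − W^NE = 11.465.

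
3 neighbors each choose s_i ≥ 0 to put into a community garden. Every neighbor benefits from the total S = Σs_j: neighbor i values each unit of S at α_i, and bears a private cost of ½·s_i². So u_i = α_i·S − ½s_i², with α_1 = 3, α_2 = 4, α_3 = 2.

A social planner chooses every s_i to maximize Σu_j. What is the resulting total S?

27

Planner FOC: ∂(Σu_j)/∂s_i = (Σα_j) − s_i = 0, so s_i^SO = Σα_j = 9 for every i; S^SO = 27.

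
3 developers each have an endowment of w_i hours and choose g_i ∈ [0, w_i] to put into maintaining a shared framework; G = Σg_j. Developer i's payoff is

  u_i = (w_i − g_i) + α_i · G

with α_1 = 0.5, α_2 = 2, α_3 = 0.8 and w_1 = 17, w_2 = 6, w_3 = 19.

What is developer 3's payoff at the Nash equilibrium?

23.8

∂u_i/∂g_i = α_i − 1, so developer i contributes w_i if α_i > 1, else 0.
α_i > 1 for i ∈ {2}; NE contributions (0, 6, 0), G = 6.
u_3 = (19 − 0) + 0.8·6 = 23.8.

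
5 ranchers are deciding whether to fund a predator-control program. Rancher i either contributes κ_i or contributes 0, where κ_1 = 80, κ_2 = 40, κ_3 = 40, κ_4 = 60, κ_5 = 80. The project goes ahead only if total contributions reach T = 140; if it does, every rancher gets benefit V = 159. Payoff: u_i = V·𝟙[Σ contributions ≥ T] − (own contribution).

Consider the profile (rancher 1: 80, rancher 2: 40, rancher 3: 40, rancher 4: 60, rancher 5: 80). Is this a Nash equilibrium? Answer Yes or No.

Total = 300 ≥ 140: provided.
Rancher 1 (pledges 80, payoff 79): dropping to 0 → total 220, payoff 159. Profitable deviation.

No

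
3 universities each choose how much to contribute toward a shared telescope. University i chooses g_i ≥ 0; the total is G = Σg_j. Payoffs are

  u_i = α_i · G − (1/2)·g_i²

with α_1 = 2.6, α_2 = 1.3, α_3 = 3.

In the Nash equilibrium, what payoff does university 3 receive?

16.2

University i's FOC: ∂u_i/∂g_i = α_i − g_i = 0, so g_i* = α_i.
NE contributions = (2.6, 1.3, 3); G = 6.9.
u_3 = α_3·G − ½·(g_3)² = 3·6.9 − ½·3² = 16.2.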